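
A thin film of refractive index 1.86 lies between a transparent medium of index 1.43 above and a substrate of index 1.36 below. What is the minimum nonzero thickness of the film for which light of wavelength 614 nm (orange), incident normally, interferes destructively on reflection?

Top surface (1.43 → 1.86): reflection off a higher-index medium gives a half-wave phase shift.
Ray reflecting at the bottom interface goes from n = 1.86 toward n = 1.36: no phase shift.
The two reflections differ by half a wavelength.
With one net inversion, destructive interference in reflection requires 2 n t = m λ.
Minimum nonzero at m = 1: t = λ / (2 n) = 614 / (2 × 1.86) = 165 nm.

165 nm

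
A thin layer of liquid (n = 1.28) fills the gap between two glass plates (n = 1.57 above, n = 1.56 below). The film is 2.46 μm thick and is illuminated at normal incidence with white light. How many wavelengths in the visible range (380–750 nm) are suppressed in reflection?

8

Top surface (1.57 → 1.28): reflection off a lower-index medium gives no phase shift.
Ray reflecting at the bottom interface goes from n = 1.28 toward n = 1.56: a half-wave phase shift.
Exactly one π shift → a net half-wave offset.
So the condition for destructive reflection is 2 n t = m λ.
λ = 2 n t / m = 6298 / m nm.
m=8: 787 nm (IR); m=9: 700 nm (visible); m=10: 630 nm (visible); m=11: 573 nm (visible); m=12: 525 nm (visible); m=13: 484 nm (visible); m=14: 450 nm (visible); m=15: 420 nm (visible); m=16: 394 nm (visible); m=17: 370 nm (UV).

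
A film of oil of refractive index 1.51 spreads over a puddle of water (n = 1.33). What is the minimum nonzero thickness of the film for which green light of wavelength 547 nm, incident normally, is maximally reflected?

90.6 nm

Ray reflecting at the top interface goes from n = 1.0 toward n = 1.51: a half-wave phase shift.
Bottom surface (1.51 → 1.33): reflection off a lower-index medium gives no phase shift.
Exactly one π shift → a net half-wave offset.
With one net inversion, constructive interference in reflection requires 2 n t = (m + ½) λ.
Minimum at m = 0: t = λ / (4 n) = 547 / (4 × 1.51) = 90.6 nm.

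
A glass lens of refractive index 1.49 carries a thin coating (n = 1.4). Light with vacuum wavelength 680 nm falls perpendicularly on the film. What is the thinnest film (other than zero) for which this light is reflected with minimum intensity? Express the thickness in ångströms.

Top surface (1.0 → 1.4): reflection off a higher-index medium gives a half-wave phase shift.
Bottom surface (1.4 → 1.49): reflection off a higher-index medium gives a half-wave phase shift.
The two reflections carry the same phase change, so no net offset.
For minimum reflection here: 2 n t = (m + ½) λ.
Minimum at m = 0: t = λ / (4 n) = 680 / (4 × 1.4) = 121 nm.

1214 Å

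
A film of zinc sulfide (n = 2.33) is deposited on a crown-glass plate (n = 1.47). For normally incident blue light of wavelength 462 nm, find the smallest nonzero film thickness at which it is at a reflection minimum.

At the upper boundary (n = 1.0 to n = 2.33) the reflected ray undergoes a half-wave phase shift.
Bottom surface (2.33 → 1.47): reflection off a lower-index medium gives no phase shift.
The two reflections differ by half a wavelength.
For dark reflection here: 2 n t = m λ.
Minimum nonzero at m = 1: t = λ / (2 n) = 462 / (2 × 2.33) = 99.1 nm.

99.1 nm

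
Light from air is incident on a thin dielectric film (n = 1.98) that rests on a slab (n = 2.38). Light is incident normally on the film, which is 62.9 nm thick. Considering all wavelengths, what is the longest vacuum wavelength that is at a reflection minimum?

498 nm

Ray reflecting at the top interface goes from n = 1.0 toward n = 1.98: a half-wave phase shift.
At the lower boundary (n = 1.98 to n = 2.38) the reflected ray undergoes a half-wave phase shift.
Net: no relative phase inversion (both shifts match).
So the condition for destructive reflection is 2 n t = (m + ½) λ.
λ = 2 n t / (m + ½). The longest wavelength is m = 0: λ = 2 × 1.98 × 62.9 / 0.500 = 498 nm.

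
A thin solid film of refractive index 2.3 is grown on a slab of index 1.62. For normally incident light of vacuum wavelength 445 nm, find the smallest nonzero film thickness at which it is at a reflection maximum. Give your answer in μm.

0.0484 μm

Top surface (1.0 → 2.3): reflection off a higher-index medium gives a half-wave phase shift.
At the lower boundary (n = 2.3 to n = 1.62) the reflected ray undergoes no phase shift.
Exactly one π shift → a net half-wave offset.
For strong reflection here: 2 n t = (m + ½) λ.
Minimum at m = 0: t = λ / (4 n) = 445 / (4 × 2.3) = 48.4 nm.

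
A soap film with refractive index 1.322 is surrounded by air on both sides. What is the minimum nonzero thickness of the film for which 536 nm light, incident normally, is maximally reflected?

Ray reflecting at the top interface goes from n = 1.0 toward n = 1.322: a half-wave phase shift.
Ray reflecting at the bottom interface goes from n = 1.322 toward n = 1.0: no phase shift.
Exactly one π shift → a net half-wave offset.
For maximum reflection here: 2 n t = (m + ½) λ.
Minimum at m = 0: t = λ / (4 n) = 536 / (4 × 1.322) = 101 nm.

101 nm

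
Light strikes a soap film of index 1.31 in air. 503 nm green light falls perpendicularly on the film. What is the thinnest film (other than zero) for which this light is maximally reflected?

Top surface (1.0 → 1.31): reflection off a higher-index medium gives a half-wave phase shift.
Ray reflecting at the bottom interface goes from n = 1.31 toward n = 1.0: no phase shift.
Net: one phase inversion between the two reflected rays.
So the condition for constructive reflection is 2 n t = (m + ½) λ.
Minimum at m = 0: t = λ / (4 n) = 503 / (4 × 1.31) = 96.0 nm.

96.0 nm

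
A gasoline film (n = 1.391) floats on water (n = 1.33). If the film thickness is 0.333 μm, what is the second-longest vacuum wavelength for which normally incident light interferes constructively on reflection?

At the upper boundary (n = 1.0 to n = 1.391) the reflected ray undergoes a half-wave phase shift.
At the lower boundary (n = 1.391 to n = 1.33) the reflected ray undergoes no phase shift.
Exactly one π shift → a net half-wave offset.
For maximum reflection here: 2 n t = (m + ½) λ.
λ = 2 n t / (m + ½). The second-longest wavelength is m = 1: λ = 2 × 1.391 × 333 / 1.50 = 618 nm.

618 nm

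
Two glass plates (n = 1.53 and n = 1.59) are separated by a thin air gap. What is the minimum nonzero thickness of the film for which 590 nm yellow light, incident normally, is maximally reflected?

148 nm

At the upper boundary (n = 1.53 to n = 1.0) the reflected ray undergoes no phase shift.
Bottom surface (1.0 → 1.59): reflection off a higher-index medium gives a half-wave phase shift.
Exactly one π shift → a net half-wave offset.
For maximum reflection here: 2 n t = (m + ½) λ.
Minimum at m = 0: t = λ / (4 n) = 590 / (4 × 1.0) = 148 nm.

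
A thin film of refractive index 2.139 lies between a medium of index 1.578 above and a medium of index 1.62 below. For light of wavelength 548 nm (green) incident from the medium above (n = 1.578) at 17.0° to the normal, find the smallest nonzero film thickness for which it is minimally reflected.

131 nm

Ray reflecting at the top interface goes from n = 1.578 toward n = 2.139: a half-wave phase shift.
Bottom surface (2.139 → 1.62): reflection off a lower-index medium gives no phase shift.
Net: one phase inversion between the two reflected rays.
For weak reflection here: 2 n t cos θ_r = m λ.
Snell's law: 1.578 sin 17.0° = 2.139 sin θ_r → sin θ_r = 0.216, cos θ_r = 0.976.
Minimum nonzero at m = 1: t = λ / (2 n cos θ_r) = 548 / (2 × 2.139 × 0.976) = 131 nm.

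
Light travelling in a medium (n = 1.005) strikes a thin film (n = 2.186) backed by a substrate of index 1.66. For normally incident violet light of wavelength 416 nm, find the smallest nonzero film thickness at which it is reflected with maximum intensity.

Top surface (1.005 → 2.186): reflection off a higher-index medium gives a half-wave phase shift.
At the lower boundary (n = 2.186 to n = 1.66) the reflected ray undergoes no phase shift.
The two reflections differ by half a wavelength.
So the condition for constructive reflection is 2 n t = (m + ½) λ.
Minimum at m = 0: t = λ / (4 n) = 416 / (4 × 2.186) = 47.6 nm.

47.6 nm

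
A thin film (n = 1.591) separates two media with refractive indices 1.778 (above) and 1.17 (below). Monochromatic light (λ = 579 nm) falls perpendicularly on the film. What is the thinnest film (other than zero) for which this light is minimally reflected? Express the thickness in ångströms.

Ray reflecting at the top interface goes from n = 1.778 toward n = 1.591: no phase shift.
At the lower boundary (n = 1.591 to n = 1.17) the reflected ray undergoes no phase shift.
The two reflections carry the same phase change, so no net offset.
So the condition for destructive reflection is 2 n t = (m + ½) λ.
Minimum at m = 0: t = λ / (4 n) = 579 / (4 × 1.591) = 91.0 nm.

910 Å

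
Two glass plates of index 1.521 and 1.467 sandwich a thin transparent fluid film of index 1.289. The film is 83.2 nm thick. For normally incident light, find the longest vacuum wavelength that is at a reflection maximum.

429 nm

Top surface (1.521 → 1.289): reflection off a lower-index medium gives no phase shift.
Bottom surface (1.289 → 1.467): reflection off a higher-index medium gives a half-wave phase shift.
Exactly one π shift → a net half-wave offset.
With one net inversion, constructive interference in reflection requires 2 n t = (m + ½) λ.
λ = 2 n t / (m + ½). The longest wavelength is m = 0: λ = 2 × 1.289 × 83.2 / 0.500 = 429 nm.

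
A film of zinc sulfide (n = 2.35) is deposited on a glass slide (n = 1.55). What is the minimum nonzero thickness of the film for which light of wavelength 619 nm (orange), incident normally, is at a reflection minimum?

132 nm

Ray reflecting at the top interface goes from n = 1.0 toward n = 2.35: a half-wave phase shift.
At the lower boundary (n = 2.35 to n = 1.55) the reflected ray undergoes no phase shift.
The two reflections differ by half a wavelength.
For minimum reflection here: 2 n t = m λ.
Minimum nonzero at m = 1: t = λ / (2 n) = 619 / (2 × 2.35) = 132 nm.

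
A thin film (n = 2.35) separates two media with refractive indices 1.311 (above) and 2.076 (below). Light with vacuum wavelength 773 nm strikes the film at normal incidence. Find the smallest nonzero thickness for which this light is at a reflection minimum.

At the upper boundary (n = 1.311 to n = 2.35) the reflected ray undergoes a half-wave phase shift.
Bottom surface (2.35 → 2.076): reflection off a lower-index medium gives no phase shift.
Net: one phase inversion between the two reflected rays.
So the condition for destructive reflection is 2 n t = m λ.
The smallest nonzero thickness corresponds to m = 1: t = m λ / (2 n) = 1.00 × 773 / (2 × 2.35) = 164 nm.

164 nm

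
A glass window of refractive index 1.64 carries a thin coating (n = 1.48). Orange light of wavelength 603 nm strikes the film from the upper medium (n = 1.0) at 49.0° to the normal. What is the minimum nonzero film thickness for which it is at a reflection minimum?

118 nm

At the upper boundary (n = 1.0 to n = 1.48) the reflected ray undergoes a half-wave phase shift.
At the lower boundary (n = 1.48 to n = 1.64) the reflected ray undergoes a half-wave phase shift.
Net: no relative phase inversion (both shifts match).
For weak reflection here: 2 n t cos θ_r = (m + ½) λ.
Snell's law: 1.0 sin 49.0° = 1.48 sin θ_r → sin θ_r = 0.510, cos θ_r = 0.860.
Minimum at m = 0: t = λ / (4 n cos θ_r) = 603 / (4 × 1.48 × 0.860) = 118 nm.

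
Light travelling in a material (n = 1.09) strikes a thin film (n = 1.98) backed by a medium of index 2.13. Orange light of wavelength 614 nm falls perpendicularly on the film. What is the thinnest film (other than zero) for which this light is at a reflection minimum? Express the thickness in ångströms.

775 Å

At the upper boundary (n = 1.09 to n = 1.98) the reflected ray undergoes a half-wave phase shift.
Ray reflecting at the bottom interface goes from n = 1.98 toward n = 2.13: a half-wave phase shift.
Zero or two π shifts → no net half-wave offset.
For weak reflection here: 2 n t = (m + ½) λ.
Minimum at m = 0: t = λ / (4 n) = 614 / (4 × 1.98) = 77.5 nm.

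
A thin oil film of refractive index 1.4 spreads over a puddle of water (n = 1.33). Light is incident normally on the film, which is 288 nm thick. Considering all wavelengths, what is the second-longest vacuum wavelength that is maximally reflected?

Ray reflecting at the top interface goes from n = 1.0 toward n = 1.4: a half-wave phase shift.
At the lower boundary (n = 1.4 to n = 1.33) the reflected ray undergoes no phase shift.
Exactly one π shift → a net half-wave offset.
So the condition for constructive reflection is 2 n t = (m + ½) λ.
λ = 2 n t / (m + ½). The second-longest wavelength is m = 1: λ = 2 × 1.4 × 288 / 1.50 = 538 nm.

538 nm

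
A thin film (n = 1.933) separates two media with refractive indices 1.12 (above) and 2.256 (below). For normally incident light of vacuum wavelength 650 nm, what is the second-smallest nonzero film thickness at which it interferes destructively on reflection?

Ray reflecting at the top interface goes from n = 1.12 toward n = 1.933: a half-wave phase shift.
Ray reflecting at the bottom interface goes from n = 1.933 toward n = 2.256: a half-wave phase shift.
Net: no relative phase inversion (both shifts match).
For dark reflection here: 2 n t = (m + ½) λ.
The second-smallest nonzero thickness corresponds to m = 1: t = (m + ½) λ / (2 n) = 1.50 × 650 / (2 × 1.933) = 252 nm.

252 nm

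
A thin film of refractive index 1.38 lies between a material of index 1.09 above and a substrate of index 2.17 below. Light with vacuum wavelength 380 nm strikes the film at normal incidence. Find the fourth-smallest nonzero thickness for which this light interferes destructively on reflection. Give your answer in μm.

Ray reflecting at the top interface goes from n = 1.09 toward n = 1.38: a half-wave phase shift.
At the lower boundary (n = 1.38 to n = 2.17) the reflected ray undergoes a half-wave phase shift.
Zero or two π shifts → no net half-wave offset.
With no net inversion, destructive interference in reflection requires 2 n t = (m + ½) λ.
The fourth-smallest nonzero thickness corresponds to m = 3: t = (m + ½) λ / (2 n) = 3.50 × 380 / (2 × 1.38) = 482 nm.

0.482 μm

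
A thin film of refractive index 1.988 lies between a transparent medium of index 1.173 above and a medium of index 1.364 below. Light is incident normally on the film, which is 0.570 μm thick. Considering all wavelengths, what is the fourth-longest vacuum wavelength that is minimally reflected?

567 nm

Top surface (1.173 → 1.988): reflection off a higher-index medium gives a half-wave phase shift.
Bottom surface (1.988 → 1.364): reflection off a lower-index medium gives no phase shift.
The two reflections differ by half a wavelength.
For dark reflection here: 2 n t = m λ.
λ = 2 n t / m. The fourth-longest wavelength is m = 4: λ = 2 × 1.988 × 570 / 4.00 = 567 nm.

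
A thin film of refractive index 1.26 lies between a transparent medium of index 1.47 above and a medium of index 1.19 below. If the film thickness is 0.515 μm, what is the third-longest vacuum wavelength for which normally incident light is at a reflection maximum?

433 nm

Top surface (1.47 → 1.26): reflection off a lower-index medium gives no phase shift.
Bottom surface (1.26 → 1.19): reflection off a lower-index medium gives no phase shift.
The two reflections carry the same phase change, so no net offset.
So the condition for constructive reflection is 2 n t = m λ.
λ = 2 n t / m. The third-longest wavelength is m = 3: λ = 2 × 1.26 × 515 / 3.00 = 433 nm.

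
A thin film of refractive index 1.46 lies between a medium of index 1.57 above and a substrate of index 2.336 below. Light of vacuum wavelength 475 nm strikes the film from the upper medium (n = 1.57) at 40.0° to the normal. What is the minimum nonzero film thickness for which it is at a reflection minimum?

225 nm

Ray reflecting at the top interface goes from n = 1.57 toward n = 1.46: no phase shift.
At the lower boundary (n = 1.46 to n = 2.336) the reflected ray undergoes a half-wave phase shift.
Net: one phase inversion between the two reflected rays.
For weak reflection here: 2 n t cos θ_r = m λ.
Snell's law: 1.57 sin 40.0° = 1.46 sin θ_r → sin θ_r = 0.691, cos θ_r = 0.723.
Minimum nonzero at m = 1: t = λ / (2 n cos θ_r) = 475 / (2 × 1.46 × 0.723) = 225 nm.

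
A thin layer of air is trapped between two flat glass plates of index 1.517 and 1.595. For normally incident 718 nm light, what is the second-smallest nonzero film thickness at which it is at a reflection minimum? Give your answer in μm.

At the upper boundary (n = 1.517 to n = 1.0) the reflected ray undergoes no phase shift.
At the lower boundary (n = 1.0 to n = 1.595) the reflected ray undergoes a half-wave phase shift.
Exactly one π shift → a net half-wave offset.
So the condition for destructive reflection is 2 n t = m λ.
The second-smallest nonzero thickness corresponds to m = 2: t = m λ / (2 n) = 2.00 × 718 / (2 × 1.0) = 718 nm.

0.718 μm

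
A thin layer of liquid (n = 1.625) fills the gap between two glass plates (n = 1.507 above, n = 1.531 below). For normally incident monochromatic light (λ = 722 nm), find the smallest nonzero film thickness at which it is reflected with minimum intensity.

222 nm

At the upper boundary (n = 1.507 to n = 1.625) the reflected ray undergoes a half-wave phase shift.
Bottom surface (1.625 → 1.531): reflection off a lower-index medium gives no phase shift.
The two reflections differ by half a wavelength.
With one net inversion, destructive interference in reflection requires 2 n t = m λ.
Minimum nonzero at m = 1: t = λ / (2 n) = 722 / (2 × 1.625) = 222 nm.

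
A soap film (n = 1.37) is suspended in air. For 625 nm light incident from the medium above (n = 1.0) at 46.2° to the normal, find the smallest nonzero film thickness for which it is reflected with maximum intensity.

Ray reflecting at the top interface goes from n = 1.0 toward n = 1.37: a half-wave phase shift.
Ray reflecting at the bottom interface goes from n = 1.37 toward n = 1.0: no phase shift.
Net: one phase inversion between the two reflected rays.
With one net inversion, constructive interference in reflection requires 2 n t cos θ_r = (m + ½) λ.
Snell's law: 1.0 sin 46.2° = 1.37 sin θ_r → sin θ_r = 0.527, cos θ_r = 0.850.
Minimum at m = 0: t = λ / (4 n cos θ_r) = 625 / (4 × 1.37 × 0.850) = 134 nm.

134 nm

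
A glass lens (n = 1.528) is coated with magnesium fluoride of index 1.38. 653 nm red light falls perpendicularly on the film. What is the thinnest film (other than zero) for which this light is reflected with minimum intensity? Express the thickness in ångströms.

Top surface (1.0 → 1.38): reflection off a higher-index medium gives a half-wave phase shift.
Bottom surface (1.38 → 1.528): reflection off a higher-index medium gives a half-wave phase shift.
Zero or two π shifts → no net half-wave offset.
For dark reflection here: 2 n t = (m + ½) λ.
Minimum at m = 0: t = λ / (4 n) = 653 / (4 × 1.38) = 118 nm.

1183 Å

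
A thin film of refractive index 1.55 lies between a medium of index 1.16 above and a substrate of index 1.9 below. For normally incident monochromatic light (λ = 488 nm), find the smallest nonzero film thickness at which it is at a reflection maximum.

Top surface (1.16 → 1.55): reflection off a higher-index medium gives a half-wave phase shift.
Ray reflecting at the bottom interface goes from n = 1.55 toward n = 1.9: a half-wave phase shift.
The two reflections carry the same phase change, so no net offset.
With no net inversion, constructive interference in reflection requires 2 n t = m λ.
Minimum nonzero at m = 1: t = λ / (2 n) = 488 / (2 × 1.55) = 157 nm.

157 nm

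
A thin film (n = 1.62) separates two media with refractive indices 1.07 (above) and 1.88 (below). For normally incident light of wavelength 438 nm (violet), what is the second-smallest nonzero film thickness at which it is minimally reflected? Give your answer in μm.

At the upper boundary (n = 1.07 to n = 1.62) the reflected ray undergoes a half-wave phase shift.
Bottom surface (1.62 → 1.88): reflection off a higher-index medium gives a half-wave phase shift.
The two reflections carry the same phase change, so no net offset.
With no net inversion, destructive interference in reflection requires 2 n t = (m + ½) λ.
The second-smallest nonzero thickness corresponds to m = 1: t = (m + ½) λ / (2 n) = 1.50 × 438 / (2 × 1.62) = 203 nm.

0.203 μm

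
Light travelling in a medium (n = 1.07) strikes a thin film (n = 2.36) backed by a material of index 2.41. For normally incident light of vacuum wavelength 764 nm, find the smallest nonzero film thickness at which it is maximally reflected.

Ray reflecting at the top interface goes from n = 1.07 toward n = 2.36: a half-wave phase shift.
Ray reflecting at the bottom interface goes from n = 2.36 toward n = 2.41: a half-wave phase shift.
The two reflections carry the same phase change, so no net offset.
For strong reflection here: 2 n t = m λ.
Minimum nonzero at m = 1: t = λ / (2 n) = 764 / (2 × 2.36) = 162 nm.

162 nm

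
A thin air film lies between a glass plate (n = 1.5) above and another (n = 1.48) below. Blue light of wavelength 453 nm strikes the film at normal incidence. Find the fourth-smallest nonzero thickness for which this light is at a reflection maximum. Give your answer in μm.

0.793 μm

Ray reflecting at the top interface goes from n = 1.5 toward n = 1.0: no phase shift.
Bottom surface (1.0 → 1.48): reflection off a higher-index medium gives a half-wave phase shift.
Exactly one π shift → a net half-wave offset.
With one net inversion, constructive interference in reflection requires 2 n t = (m + ½) λ.
The fourth-smallest nonzero thickness corresponds to m = 3: t = (m + ½) λ / (2 n) = 3.50 × 453 / (2 × 1.0) = 793 nm.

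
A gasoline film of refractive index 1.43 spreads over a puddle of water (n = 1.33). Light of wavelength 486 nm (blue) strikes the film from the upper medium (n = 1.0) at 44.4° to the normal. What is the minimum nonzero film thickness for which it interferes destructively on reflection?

Top surface (1.0 → 1.43): reflection off a higher-index medium gives a half-wave phase shift.
At the lower boundary (n = 1.43 to n = 1.33) the reflected ray undergoes no phase shift.
The two reflections differ by half a wavelength.
With one net inversion, destructive interference in reflection requires 2 n t cos θ_r = m λ.
Snell's law: 1.0 sin 44.4° = 1.43 sin θ_r → sin θ_r = 0.489, cos θ_r = 0.872.
Minimum nonzero at m = 1: t = λ / (2 n cos θ_r) = 486 / (2 × 1.43 × 0.872) = 195 nm.

195 nm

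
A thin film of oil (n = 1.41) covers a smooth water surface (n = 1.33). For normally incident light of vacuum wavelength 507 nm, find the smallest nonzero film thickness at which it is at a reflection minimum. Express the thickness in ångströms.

Top surface (1.0 → 1.41): reflection off a higher-index medium gives a half-wave phase shift.
Bottom surface (1.41 → 1.33): reflection off a lower-index medium gives no phase shift.
Exactly one π shift → a net half-wave offset.
For weak reflection here: 2 n t = m λ.
Minimum nonzero at m = 1: t = λ / (2 n) = 507 / (2 × 1.41) = 180 nm.

1798 Å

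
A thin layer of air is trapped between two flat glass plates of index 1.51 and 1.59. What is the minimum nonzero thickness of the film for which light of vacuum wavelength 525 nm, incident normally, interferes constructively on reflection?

131 nm

At the upper boundary (n = 1.51 to n = 1.0) the reflected ray undergoes no phase shift.
At the lower boundary (n = 1.0 to n = 1.59) the reflected ray undergoes a half-wave phase shift.
Exactly one π shift → a net half-wave offset.
So the condition for constructive reflection is 2 n t = (m + ½) λ.
Minimum at m = 0: t = λ / (4 n) = 525 / (4 × 1.0) = 131 nm.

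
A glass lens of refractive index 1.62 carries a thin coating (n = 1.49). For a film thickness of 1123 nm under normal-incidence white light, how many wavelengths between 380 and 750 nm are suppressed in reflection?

Top surface (1.0 → 1.49): reflection off a higher-index medium gives a half-wave phase shift.
Ray reflecting at the bottom interface goes from n = 1.49 toward n = 1.62: a half-wave phase shift.
The two reflections carry the same phase change, so no net offset.
With no net inversion, destructive interference in reflection requires 2 n t = (m + ½) λ.
λ = 2 n t / (m + ½) = 3347 / (m + ½) nm.
m=3: 956 nm (IR); m=4: 744 nm (visible); m=5: 608 nm (visible); m=6: 515 nm (visible); m=7: 446 nm (visible); m=8: 394 nm (visible); m=9: 352 nm (UV).

5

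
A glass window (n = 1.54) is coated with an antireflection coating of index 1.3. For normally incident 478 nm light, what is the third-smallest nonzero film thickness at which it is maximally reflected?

At the upper boundary (n = 1.0 to n = 1.3) the reflected ray undergoes a half-wave phase shift.
At the lower boundary (n = 1.3 to n = 1.54) the reflected ray undergoes a half-wave phase shift.
Net: no relative phase inversion (both shifts match).
With no net inversion, constructive interference in reflection requires 2 n t = m λ.
The third-smallest nonzero thickness corresponds to m = 3: t = m λ / (2 n) = 3.00 × 478 / (2 × 1.3) = 552 nm.

552 nm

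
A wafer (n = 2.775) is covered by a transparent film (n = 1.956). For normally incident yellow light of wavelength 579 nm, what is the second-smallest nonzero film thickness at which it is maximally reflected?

296 nm

Ray reflecting at the top interface goes from n = 1.0 toward n = 1.956: a half-wave phase shift.
Bottom surface (1.956 → 2.775): reflection off a higher-index medium gives a half-wave phase shift.
Zero or two π shifts → no net half-wave offset.
So the condition for constructive reflection is 2 n t = m λ.
The second-smallest nonzero thickness corresponds to m = 2: t = m λ / (2 n) = 2.00 × 579 / (2 × 1.956) = 296 nm.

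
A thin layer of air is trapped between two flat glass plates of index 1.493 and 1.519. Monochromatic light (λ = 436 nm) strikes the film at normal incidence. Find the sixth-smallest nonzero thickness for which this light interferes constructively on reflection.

1199 nm

At the upper boundary (n = 1.493 to n = 1.0) the reflected ray undergoes no phase shift.
Bottom surface (1.0 → 1.519): reflection off a higher-index medium gives a half-wave phase shift.
Exactly one π shift → a net half-wave offset.
So the condition for constructive reflection is 2 n t = (m + ½) λ.
The sixth-smallest nonzero thickness corresponds to m = 5: t = (m + ½) λ / (2 n) = 5.50 × 436 / (2 × 1.0) = 1199 nm.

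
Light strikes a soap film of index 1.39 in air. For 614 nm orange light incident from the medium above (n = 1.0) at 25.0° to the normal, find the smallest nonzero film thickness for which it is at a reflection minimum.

232 nm

At the upper boundary (n = 1.0 to n = 1.39) the reflected ray undergoes a half-wave phase shift.
Ray reflecting at the bottom interface goes from n = 1.39 toward n = 1.0: no phase shift.
The two reflections differ by half a wavelength.
So the condition for destructive reflection is 2 n t cos θ_r = m λ.
Snell's law: 1.0 sin 25.0° = 1.39 sin θ_r → sin θ_r = 0.304, cos θ_r = 0.953.
Minimum nonzero at m = 1: t = λ / (2 n cos θ_r) = 614 / (2 × 1.39 × 0.953) = 232 nm.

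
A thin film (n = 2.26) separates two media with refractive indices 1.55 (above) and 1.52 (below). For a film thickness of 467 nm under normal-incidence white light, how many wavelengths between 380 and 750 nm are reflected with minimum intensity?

Ray reflecting at the top interface goes from n = 1.55 toward n = 2.26: a half-wave phase shift.
At the lower boundary (n = 2.26 to n = 1.52) the reflected ray undergoes no phase shift.
Exactly one π shift → a net half-wave offset.
With one net inversion, destructive interference in reflection requires 2 n t = m λ.
λ = 2 n t / m = 2111 / m nm.
m=2: 1055 nm (IR); m=3: 704 nm (visible); m=4: 528 nm (visible); m=5: 422 nm (visible); m=6: 352 nm (UV).

3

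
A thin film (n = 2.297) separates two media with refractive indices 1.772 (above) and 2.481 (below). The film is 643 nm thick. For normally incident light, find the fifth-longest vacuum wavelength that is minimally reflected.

656 nm

Top surface (1.772 → 2.297): reflection off a higher-index medium gives a half-wave phase shift.
At the lower boundary (n = 2.297 to n = 2.481) the reflected ray undergoes a half-wave phase shift.
Zero or two π shifts → no net half-wave offset.
So the condition for destructive reflection is 2 n t = (m + ½) λ.
λ = 2 n t / (m + ½). The fifth-longest wavelength is m = 4: λ = 2 × 2.297 × 643 / 4.50 = 656 nm.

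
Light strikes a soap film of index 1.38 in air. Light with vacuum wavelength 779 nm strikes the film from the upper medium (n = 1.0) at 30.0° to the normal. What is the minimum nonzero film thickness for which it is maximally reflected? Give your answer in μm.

0.151 μm

Top surface (1.0 → 1.38): reflection off a higher-index medium gives a half-wave phase shift.
Ray reflecting at the bottom interface goes from n = 1.38 toward n = 1.0: no phase shift.
Exactly one π shift → a net half-wave offset.
So the condition for constructive reflection is 2 n t cos θ_r = (m + ½) λ.
Snell's law: 1.0 sin 30.0° = 1.38 sin θ_r → sin θ_r = 0.362, cos θ_r = 0.932.
Minimum at m = 0: t = λ / (4 n cos θ_r) = 779 / (4 × 1.38 × 0.932) = 151 nm.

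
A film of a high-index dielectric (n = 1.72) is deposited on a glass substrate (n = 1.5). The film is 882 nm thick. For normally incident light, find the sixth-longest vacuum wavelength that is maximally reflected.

At the upper boundary (n = 1.0 to n = 1.72) the reflected ray undergoes a half-wave phase shift.
Ray reflecting at the bottom interface goes from n = 1.72 toward n = 1.5: no phase shift.
The two reflections differ by half a wavelength.
For strong reflection here: 2 n t = (m + ½) λ.
λ = 2 n t / (m + ½). The sixth-longest wavelength is m = 5: λ = 2 × 1.72 × 882 / 5.50 = 552 nm.

552 nm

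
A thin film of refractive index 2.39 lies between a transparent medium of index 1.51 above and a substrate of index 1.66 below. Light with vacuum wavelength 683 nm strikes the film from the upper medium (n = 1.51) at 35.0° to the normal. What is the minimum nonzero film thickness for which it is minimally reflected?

153 nm

At the upper boundary (n = 1.51 to n = 2.39) the reflected ray undergoes a half-wave phase shift.
Bottom surface (2.39 → 1.66): reflection off a lower-index medium gives no phase shift.
Net: one phase inversion between the two reflected rays.
So the condition for destructive reflection is 2 n t cos θ_r = m λ.
Snell's law: 1.51 sin 35.0° = 2.39 sin θ_r → sin θ_r = 0.362, cos θ_r = 0.932.
Minimum nonzero at m = 1: t = λ / (2 n cos θ_r) = 683 / (2 × 2.39 × 0.932) = 153 nm.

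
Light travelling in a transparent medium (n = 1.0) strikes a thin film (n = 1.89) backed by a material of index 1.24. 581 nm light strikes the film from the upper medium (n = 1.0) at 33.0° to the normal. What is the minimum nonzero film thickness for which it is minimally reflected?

At the upper boundary (n = 1.0 to n = 1.89) the reflected ray undergoes a half-wave phase shift.
At the lower boundary (n = 1.89 to n = 1.24) the reflected ray undergoes no phase shift.
The two reflections differ by half a wavelength.
So the condition for destructive reflection is 2 n t cos θ_r = m λ.
Snell's law: 1.0 sin 33.0° = 1.89 sin θ_r → sin θ_r = 0.288, cos θ_r = 0.958.
Minimum nonzero at m = 1: t = λ / (2 n cos θ_r) = 581 / (2 × 1.89 × 0.958) = 161 nm.

161 nm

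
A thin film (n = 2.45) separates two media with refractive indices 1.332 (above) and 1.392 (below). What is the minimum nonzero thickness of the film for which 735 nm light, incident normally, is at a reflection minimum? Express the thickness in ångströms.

1500 Å

At the upper boundary (n = 1.332 to n = 2.45) the reflected ray undergoes a half-wave phase shift.
At the lower boundary (n = 2.45 to n = 1.392) the reflected ray undergoes no phase shift.
The two reflections differ by half a wavelength.
With one net inversion, destructive interference in reflection requires 2 n t = m λ.
Minimum nonzero at m = 1: t = λ / (2 n) = 735 / (2 × 2.45) = 150 nm.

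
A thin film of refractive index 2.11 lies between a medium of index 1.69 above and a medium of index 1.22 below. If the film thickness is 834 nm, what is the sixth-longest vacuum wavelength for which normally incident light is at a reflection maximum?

640 nm

Ray reflecting at the top interface goes from n = 1.69 toward n = 2.11: a half-wave phase shift.
Bottom surface (2.11 → 1.22): reflection off a lower-index medium gives no phase shift.
The two reflections differ by half a wavelength.
With one net inversion, constructive interference in reflection requires 2 n t = (m + ½) λ.
λ = 2 n t / (m + ½). The sixth-longest wavelength is m = 5: λ = 2 × 2.11 × 834 / 5.50 = 640 nm.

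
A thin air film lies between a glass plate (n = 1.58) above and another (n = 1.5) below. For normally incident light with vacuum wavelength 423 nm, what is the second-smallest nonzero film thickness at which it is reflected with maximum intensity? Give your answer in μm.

0.317 μm

At the upper boundary (n = 1.58 to n = 1.0) the reflected ray undergoes no phase shift.
Ray reflecting at the bottom interface goes from n = 1.0 toward n = 1.5: a half-wave phase shift.
The two reflections differ by half a wavelength.
With one net inversion, constructive interference in reflection requires 2 n t = (m + ½) λ.
The second-smallest nonzero thickness corresponds to m = 1: t = (m + ½) λ / (2 n) = 1.50 × 423 / (2 × 1.0) = 317 nm.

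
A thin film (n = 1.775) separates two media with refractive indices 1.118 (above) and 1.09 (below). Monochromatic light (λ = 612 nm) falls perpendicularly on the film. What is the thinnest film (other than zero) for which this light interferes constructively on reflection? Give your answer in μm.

Ray reflecting at the top interface goes from n = 1.118 toward n = 1.775: a half-wave phase shift.
At the lower boundary (n = 1.775 to n = 1.09) the reflected ray undergoes no phase shift.
Exactly one π shift → a net half-wave offset.
With one net inversion, constructive interference in reflection requires 2 n t = (m + ½) λ.
Minimum at m = 0: t = λ / (4 n) = 612 / (4 × 1.775) = 86.2 nm.

0.0862 μm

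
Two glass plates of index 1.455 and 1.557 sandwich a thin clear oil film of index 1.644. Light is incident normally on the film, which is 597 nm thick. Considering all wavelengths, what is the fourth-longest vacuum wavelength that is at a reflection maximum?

Ray reflecting at the top interface goes from n = 1.455 toward n = 1.644: a half-wave phase shift.
Bottom surface (1.644 → 1.557): reflection off a lower-index medium gives no phase shift.
Net: one phase inversion between the two reflected rays.
With one net inversion, constructive interference in reflection requires 2 n t = (m + ½) λ.
λ = 2 n t / (m + ½). The fourth-longest wavelength is m = 3: λ = 2 × 1.644 × 597 / 3.50 = 561 nm.

561 nm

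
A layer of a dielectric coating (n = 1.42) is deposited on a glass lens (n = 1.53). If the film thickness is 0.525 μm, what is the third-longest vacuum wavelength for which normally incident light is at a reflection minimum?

596 nm

At the upper boundary (n = 1.0 to n = 1.42) the reflected ray undergoes a half-wave phase shift.
Ray reflecting at the bottom interface goes from n = 1.42 toward n = 1.53: a half-wave phase shift.
Net: no relative phase inversion (both shifts match).
With no net inversion, destructive interference in reflection requires 2 n t = (m + ½) λ.
λ = 2 n t / (m + ½). The third-longest wavelength is m = 2: λ = 2 × 1.42 × 525 / 2.50 = 596 nm.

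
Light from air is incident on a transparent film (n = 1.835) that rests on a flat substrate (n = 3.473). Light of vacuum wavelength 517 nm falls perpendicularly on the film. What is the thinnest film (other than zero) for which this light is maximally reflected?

Top surface (1.0 → 1.835): reflection off a higher-index medium gives a half-wave phase shift.
Ray reflecting at the bottom interface goes from n = 1.835 toward n = 3.473: a half-wave phase shift.
Zero or two π shifts → no net half-wave offset.
For maximum reflection here: 2 n t = m λ.
Minimum nonzero at m = 1: t = λ / (2 n) = 517 / (2 × 1.835) = 141 nm.

141 nm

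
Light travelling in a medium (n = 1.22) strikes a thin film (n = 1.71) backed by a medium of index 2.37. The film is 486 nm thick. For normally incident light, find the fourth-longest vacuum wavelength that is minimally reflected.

475 nm

Top surface (1.22 → 1.71): reflection off a higher-index medium gives a half-wave phase shift.
Bottom surface (1.71 → 2.37): reflection off a higher-index medium gives a half-wave phase shift.
The two reflections carry the same phase change, so no net offset.
With no net inversion, destructive interference in reflection requires 2 n t = (m + ½) λ.
λ = 2 n t / (m + ½). The fourth-longest wavelength is m = 3: λ = 2 × 1.71 × 486 / 3.50 = 475 nm.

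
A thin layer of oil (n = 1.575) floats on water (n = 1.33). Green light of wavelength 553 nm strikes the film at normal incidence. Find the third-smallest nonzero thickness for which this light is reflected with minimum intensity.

Ray reflecting at the top interface goes from n = 1.0 toward n = 1.575: a half-wave phase shift.
Ray reflecting at the bottom interface goes from n = 1.575 toward n = 1.33: no phase shift.
Exactly one π shift → a net half-wave offset.
So the condition for destructive reflection is 2 n t = m λ.
The third-smallest nonzero thickness corresponds to m = 3: t = m λ / (2 n) = 3.00 × 553 / (2 × 1.575) = 527 nm.

527 nm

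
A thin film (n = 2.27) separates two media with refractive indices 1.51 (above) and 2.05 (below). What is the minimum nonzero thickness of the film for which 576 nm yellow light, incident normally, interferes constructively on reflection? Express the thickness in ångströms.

Ray reflecting at the top interface goes from n = 1.51 toward n = 2.27: a half-wave phase shift.
Bottom surface (2.27 → 2.05): reflection off a lower-index medium gives no phase shift.
Exactly one π shift → a net half-wave offset.
With one net inversion, constructive interference in reflection requires 2 n t = (m + ½) λ.
Minimum at m = 0: t = λ / (4 n) = 576 / (4 × 2.27) = 63.4 nm.

634 Å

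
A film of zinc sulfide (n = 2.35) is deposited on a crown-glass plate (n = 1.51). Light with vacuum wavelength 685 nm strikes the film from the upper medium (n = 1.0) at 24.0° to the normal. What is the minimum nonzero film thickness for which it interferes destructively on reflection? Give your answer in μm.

Ray reflecting at the top interface goes from n = 1.0 toward n = 2.35: a half-wave phase shift.
Ray reflecting at the bottom interface goes from n = 2.35 toward n = 1.51: no phase shift.
Exactly one π shift → a net half-wave offset.
So the condition for destructive reflection is 2 n t cos θ_r = m λ.
Snell's law: 1.0 sin 24.0° = 2.35 sin θ_r → sin θ_r = 0.173, cos θ_r = 0.985.
Minimum nonzero at m = 1: t = λ / (2 n cos θ_r) = 685 / (2 × 2.35 × 0.985) = 148 nm.

0.148 μm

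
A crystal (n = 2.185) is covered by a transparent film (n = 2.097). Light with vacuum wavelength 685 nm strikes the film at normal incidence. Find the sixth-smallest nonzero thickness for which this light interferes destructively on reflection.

898 nm

Ray reflecting at the top interface goes from n = 1.0 toward n = 2.097: a half-wave phase shift.
Ray reflecting at the bottom interface goes from n = 2.097 toward n = 2.185: a half-wave phase shift.
Zero or two π shifts → no net half-wave offset.
For minimum reflection here: 2 n t = (m + ½) λ.
The sixth-smallest nonzero thickness corresponds to m = 5: t = (m + ½) λ / (2 n) = 5.50 × 685 / (2 × 2.097) = 898 nm.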